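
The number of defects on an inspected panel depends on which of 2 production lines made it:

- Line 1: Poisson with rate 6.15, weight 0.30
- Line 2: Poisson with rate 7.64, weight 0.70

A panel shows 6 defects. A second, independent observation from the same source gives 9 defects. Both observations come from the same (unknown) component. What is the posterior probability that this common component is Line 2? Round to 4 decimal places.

0.7543

Posterior ∝ prior × likelihood, so P(k | x) ∝ P(Z=k) f_k(x); normalise over all components.
Since both observations come from the same component, the likelihood for component k is f_k(x₁)·f_k(x₂).
  L_1 = [0.160327] × [0.0739949] = 0.0118634
  L_2 = [0.132806] × [0.117508] = 0.0156058
Multiply by the mixture weights:
  P(Z=1)·L_1 = 0.30 × 0.0118634 = 0.00355902
  P(Z=2)·L_2 = 0.70 × 0.0156058 = 0.010924
Sum: 0.00355902 + 0.010924 = 0.0144831
P(Line 2 | x₁,x₂) = 0.010924 / 0.0144831 ≈ 0.7543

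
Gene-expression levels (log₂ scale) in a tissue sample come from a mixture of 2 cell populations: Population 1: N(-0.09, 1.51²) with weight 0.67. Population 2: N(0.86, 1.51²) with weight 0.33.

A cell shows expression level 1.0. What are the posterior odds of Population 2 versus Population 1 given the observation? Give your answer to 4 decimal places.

Since P(k|x) ∝ P(Z=k) f_k(x), the posterior odds are P(Z=i) f_i(x) / (P(Z=j) f_j(x)).
Normal densities:
  p_1 = (1/(1.51·√(2π)))·exp(−(1.0−-0.09)²/(2·1.51²)) = 0.264200·exp(-0.26054) = 0.203603
  p_2 = (1/(1.51·√(2π)))·exp(−(1.0−0.86)²/(2·1.51²)) = 0.264200·exp(-0.00430) = 0.263067
Odds = (0.33/0.67) × (0.263067/0.203603) = 0.492537 × 1.29206 ≈ 0.6364

0.6364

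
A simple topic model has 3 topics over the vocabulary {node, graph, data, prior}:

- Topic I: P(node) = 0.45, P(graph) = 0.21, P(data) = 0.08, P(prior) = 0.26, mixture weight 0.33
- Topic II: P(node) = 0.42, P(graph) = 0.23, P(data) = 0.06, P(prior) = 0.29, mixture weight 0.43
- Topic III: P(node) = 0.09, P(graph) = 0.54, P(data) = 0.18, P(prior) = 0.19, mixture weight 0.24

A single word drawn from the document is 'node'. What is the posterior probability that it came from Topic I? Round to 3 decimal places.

Apply Bayes' rule: the posterior for each component is proportional to its prior times its likelihood at x.
Categorical probabilities:
  f_I = 0.45
  f_II = 0.42
  f_III = 0.09
Weight by the priors:
  π_I·f_I = 0.33 × 0.45 = 0.1485
  π_II·f_II = 0.43 × 0.42 = 0.1806
  π_III·f_III = 0.24 × 0.09 = 0.0216
Marginal: 0.1485 + 0.1806 + 0.0216 = 0.3507
P(Topic I | 'node') ≈ 0.423

0.423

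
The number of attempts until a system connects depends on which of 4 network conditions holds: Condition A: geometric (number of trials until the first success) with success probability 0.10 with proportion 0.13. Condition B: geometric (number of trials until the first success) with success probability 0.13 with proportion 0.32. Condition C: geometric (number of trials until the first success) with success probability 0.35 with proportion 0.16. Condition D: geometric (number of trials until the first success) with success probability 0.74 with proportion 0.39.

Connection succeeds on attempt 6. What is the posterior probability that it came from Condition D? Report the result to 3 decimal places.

0.010

By Bayes' theorem, P(k | x) = π_k f_k(x) / Σ_j π_j f_j(x).
Geometric probabilities:
  f_A = 0.059049
  f_B = 0.0647947
  f_C = 0.0406102
  f_D = 0.000879222
Prior × likelihood for each component:
  π_A·f_A = 0.13 × 0.059049 = 0.00767637
  π_B·f_B = 0.32 × 0.0647947 = 0.0207343
  π_C·f_C = 0.16 × 0.0406102 = 0.00649763
  π_D·f_D = 0.39 × 0.000879222 = 0.000342897
Evidence: 0.00767637 + 0.0207343 + 0.00649763 + 0.000342897 = 0.0352512
P(Condition D | x) = 0.000342897 / 0.0352512 ≈ 0.010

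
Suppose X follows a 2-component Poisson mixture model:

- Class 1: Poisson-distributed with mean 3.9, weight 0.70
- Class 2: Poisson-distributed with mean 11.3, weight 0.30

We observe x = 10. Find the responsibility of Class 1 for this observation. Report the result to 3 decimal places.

0.084

Apply Bayes' rule: the posterior for each component is proportional to its prior times its likelihood at x.
Component likelihoods at x = 10:
  L_1 = e^(−3.9)·3.9^10/10! = 0.00454082
  L_2 = e^(−11.3)·11.3^10/10! = 0.115743
Multiply by the mixture weights:
  P(Z=1)·L_1 = 0.70 × 0.00454082 = 0.00317858
  P(Z=2)·L_2 = 0.30 × 0.115743 = 0.0347228
Normaliser: 0.00317858 + 0.0347228 = 0.0379014
P(Class 1 | data) ≈ 0.084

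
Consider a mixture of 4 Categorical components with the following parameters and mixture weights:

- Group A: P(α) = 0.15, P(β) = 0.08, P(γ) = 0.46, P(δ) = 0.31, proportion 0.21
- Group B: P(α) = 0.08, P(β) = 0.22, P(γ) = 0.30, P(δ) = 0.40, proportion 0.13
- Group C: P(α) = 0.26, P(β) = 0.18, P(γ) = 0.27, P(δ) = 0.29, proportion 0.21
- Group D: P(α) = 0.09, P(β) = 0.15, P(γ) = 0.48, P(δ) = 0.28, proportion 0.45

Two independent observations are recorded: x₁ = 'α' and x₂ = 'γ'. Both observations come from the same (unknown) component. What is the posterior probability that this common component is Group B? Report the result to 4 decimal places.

Apply Bayes' rule: the posterior for each component is proportional to its prior times its likelihood at x.
Since both observations come from the same component, the likelihood for component k is f_k(x₁)·f_k(x₂).
  p_A = [0.15] × [0.46] = 0.069
  p_B = [0.08] × [0.3] = 0.024
  p_C = [0.26] × [0.27] = 0.0702
  p_D = [0.09] × [0.48] = 0.0432
Weight by the priors:
  P(Z=A)·p_A = 0.21 × 0.069 = 0.01449
  P(Z=B)·p_B = 0.13 × 0.024 = 0.00312
  P(Z=C)·p_C = 0.21 × 0.0702 = 0.014742
  P(Z=D)·p_D = 0.45 × 0.0432 = 0.01944
Sum: 0.01449 + 0.00312 + 0.014742 + 0.01944 = 0.051792
So the posterior for Group B is 0.00312 / 0.051792 ≈ 0.0602.

0.0602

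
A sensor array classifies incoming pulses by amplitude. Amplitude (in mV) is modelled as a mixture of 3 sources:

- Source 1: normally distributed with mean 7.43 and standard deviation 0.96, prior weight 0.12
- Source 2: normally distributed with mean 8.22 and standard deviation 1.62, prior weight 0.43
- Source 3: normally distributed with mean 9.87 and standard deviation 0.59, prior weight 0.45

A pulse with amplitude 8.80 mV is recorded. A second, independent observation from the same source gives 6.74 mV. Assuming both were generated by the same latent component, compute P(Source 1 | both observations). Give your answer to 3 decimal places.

0.264

By Bayes' theorem, P(k | x) = π_k f_k(x) / Σ_j π_j f_j(x).
Since both observations come from the same component, the likelihood for component k is f_k(x₁)·f_k(x₂).
  f_1 = [(1/(0.96·√(2π)))·exp(−(8.80−7.43)²/(2·0.96²)) = 0.415565·exp(-1.01828) = 0.150108] × [0.320967] = 0.0481797
  f_2 = [(1/(1.62·√(2π)))·exp(−(8.80−8.22)²/(2·1.62²)) = 0.246261·exp(-0.06409) = 0.230973] × [0.16224] = 0.037473
  f_3 = [(1/(0.59·√(2π)))·exp(−(8.80−9.87)²/(2·0.59²)) = 0.676173·exp(-1.64450) = 0.130575] × [5.23218e-07] = 6.83194e-08
Multiply by the mixture weights:
  π_1·f_1 = 0.12 × 0.0481797 = 0.00578157
  π_2·f_2 = 0.43 × 0.037473 = 0.0161134
  π_3·f_3 = 0.45 × 6.83194e-08 = 3.07437e-08
Normaliser: 0.00578157 + 0.0161134 + 3.07437e-08 = 0.021895
So the posterior for Source 1 is 0.00578157 / 0.021895 ≈ 0.264.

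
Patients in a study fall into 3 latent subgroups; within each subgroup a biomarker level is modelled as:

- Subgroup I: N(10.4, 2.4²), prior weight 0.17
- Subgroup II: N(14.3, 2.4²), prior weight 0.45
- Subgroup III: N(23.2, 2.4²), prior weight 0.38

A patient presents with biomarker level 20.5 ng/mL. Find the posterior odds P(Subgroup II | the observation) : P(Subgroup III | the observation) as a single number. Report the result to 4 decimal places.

Only the two components matter; the odds are (P(Z=i) f_i(x)) / (P(Z=j) f_j(x)).
Evaluate each component's likelihood at the observed value:
  p_I = 2.37141e-05
  p_II = 0.00590939
  p_III = 0.0882819
Odds = (0.45/0.38) × (0.00590939/0.0882819) = 1.18421 × 0.0669377 ≈ 0.0793

0.0793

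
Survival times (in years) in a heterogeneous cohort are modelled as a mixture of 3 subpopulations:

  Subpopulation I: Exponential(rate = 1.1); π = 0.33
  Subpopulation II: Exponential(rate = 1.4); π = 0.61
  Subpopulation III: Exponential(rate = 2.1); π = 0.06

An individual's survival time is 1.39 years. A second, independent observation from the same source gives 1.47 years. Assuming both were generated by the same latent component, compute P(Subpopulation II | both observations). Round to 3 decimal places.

Apply Bayes' rule: the posterior for each component is proportional to its prior times its likelihood at x.
Since both observations come from the same component, the likelihood for component k is f_k(x₁)·f_k(x₂).
  p_I = [1.1·e^(−1.1·1.39) = 1.1·e^(−1.5290) = 0.238428] × [0.218343] = 0.0520589
  p_II = [1.4·e^(−1.4·1.39) = 1.4·e^(−1.9460) = 0.199982] × [0.178793] = 0.0357553
  p_III = [2.1·e^(−2.1·1.39) = 2.1·e^(−2.9190) = 0.113374] × [0.0958412] = 0.0108659
Multiply by the mixture weights:
  w_I·p_I = 0.33 × 0.0520589 = 0.0171794
  w_II·p_II = 0.61 × 0.0357553 = 0.0218108
  w_III·p_III = 0.06 × 0.0108659 = 0.000651954
Evidence: 0.0171794 + 0.0218108 + 0.000651954 = 0.0396421
So the posterior for Subpopulation II is 0.0218108 / 0.0396421 ≈ 0.550.

0.550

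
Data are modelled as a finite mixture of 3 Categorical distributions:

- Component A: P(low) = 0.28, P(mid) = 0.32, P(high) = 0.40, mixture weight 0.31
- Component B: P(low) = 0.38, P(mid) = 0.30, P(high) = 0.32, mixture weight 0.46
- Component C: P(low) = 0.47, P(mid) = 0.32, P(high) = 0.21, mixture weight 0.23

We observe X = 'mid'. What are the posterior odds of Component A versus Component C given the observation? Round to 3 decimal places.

Since P(k|x) ∝ P(Z=k) f_k(x), the posterior odds are P(Z=i) f_i(x) / (P(Z=j) f_j(x)).
Categorical probabilities:
  p_A = 0.32
  p_B = 0.3
  p_C = 0.32
Posterior odds = (P(Z=A)·p_A) / (P(Z=C)·p_C) = (0.31·0.32) / (0.23·0.32) = 0.0992 / 0.0736 ≈ 1.348

1.348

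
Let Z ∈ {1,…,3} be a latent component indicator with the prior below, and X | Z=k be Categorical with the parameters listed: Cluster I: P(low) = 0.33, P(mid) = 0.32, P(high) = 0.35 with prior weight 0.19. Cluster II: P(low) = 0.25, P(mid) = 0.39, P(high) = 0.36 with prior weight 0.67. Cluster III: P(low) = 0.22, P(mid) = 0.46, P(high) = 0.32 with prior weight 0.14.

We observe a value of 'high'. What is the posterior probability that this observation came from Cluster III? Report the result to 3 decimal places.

P(component k | x) = w_k·f_k(x) / marginal(x), where marginal(x) = Σ_j w_j·f_j(x).
Evaluate each component's likelihood at the observed value:
  L_I = 0.35
  L_II = 0.36
  L_III = 0.32
Weight by the priors:
  w_I·L_I = 0.19 × 0.35 = 0.0665
  w_II·L_II = 0.67 × 0.36 = 0.2412
  w_III·L_III = 0.14 × 0.32 = 0.0448
Evidence: 0.0665 + 0.2412 + 0.0448 = 0.3525
P(Cluster III | the observation) = 0.0448 / 0.3525 ≈ 0.127

0.127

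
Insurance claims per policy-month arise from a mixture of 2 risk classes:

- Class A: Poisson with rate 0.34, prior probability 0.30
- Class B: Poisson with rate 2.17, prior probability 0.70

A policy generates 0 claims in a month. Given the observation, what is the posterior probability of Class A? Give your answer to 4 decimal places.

0.7276

P(component k | x) = π_k·f_k(x) / marginal(x), where marginal(x) = Σ_j π_j·f_j(x).
Poisson probabilities:
  L_A = e^(−0.34)·0.34^0/0! = 0.71177
  L_B = e^(−2.17)·2.17^0/0! = 0.114178
Weight by the priors:
  π_A·L_A = 0.30 × 0.71177 = 0.213531
  π_B·L_B = 0.70 × 0.114178 = 0.0799243
Evidence: 0.213531 + 0.0799243 = 0.293455
P(Class A | 0 claims) = 0.213531 / 0.293455 ≈ 0.7276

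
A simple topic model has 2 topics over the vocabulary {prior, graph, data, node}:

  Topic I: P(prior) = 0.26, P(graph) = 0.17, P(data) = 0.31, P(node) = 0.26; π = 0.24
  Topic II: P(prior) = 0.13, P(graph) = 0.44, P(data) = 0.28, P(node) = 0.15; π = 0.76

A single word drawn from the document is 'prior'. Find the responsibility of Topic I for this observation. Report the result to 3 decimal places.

The responsibility of component k is w_k f_k(x) divided by Σ_j w_j f_j(x).
Categorical probabilities:
  L_I = 0.26
  L_II = 0.13
Weight by the priors:
  w_I·L_I = 0.24 × 0.26 = 0.0624
  w_II·L_II = 0.76 × 0.13 = 0.0988
Sum: 0.0624 + 0.0988 = 0.1612
P(Topic I | data) = 0.0624 / 0.1612 ≈ 0.387

0.387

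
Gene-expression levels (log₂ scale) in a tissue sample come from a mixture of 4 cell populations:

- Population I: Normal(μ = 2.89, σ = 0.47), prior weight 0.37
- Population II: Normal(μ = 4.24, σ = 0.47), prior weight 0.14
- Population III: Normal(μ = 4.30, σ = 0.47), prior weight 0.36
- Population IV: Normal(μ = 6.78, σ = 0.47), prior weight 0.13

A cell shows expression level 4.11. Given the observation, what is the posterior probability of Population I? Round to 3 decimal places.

The responsibility of component k is w_k f_k(x) divided by Σ_j w_j f_j(x).
Component likelihoods at x = 4.11:
  L_I = 0.0292212
  L_II = 0.816957
  L_III = 0.782214
  L_IV = 8.33722e-08
Prior × likelihood for each component:
  w_I·L_I = 0.37 × 0.0292212 = 0.0108118
  w_II·L_II = 0.14 × 0.816957 = 0.114374
  w_III·L_III = 0.36 × 0.782214 = 0.281597
  w_IV·L_IV = 0.13 × 8.33722e-08 = 1.08384e-08
Marginal: 0.0108118 + 0.114374 + 0.281597 + 1.08384e-08 = 0.406783
So the posterior for Population I is 0.0108118 / 0.406783 ≈ 0.027.

0.027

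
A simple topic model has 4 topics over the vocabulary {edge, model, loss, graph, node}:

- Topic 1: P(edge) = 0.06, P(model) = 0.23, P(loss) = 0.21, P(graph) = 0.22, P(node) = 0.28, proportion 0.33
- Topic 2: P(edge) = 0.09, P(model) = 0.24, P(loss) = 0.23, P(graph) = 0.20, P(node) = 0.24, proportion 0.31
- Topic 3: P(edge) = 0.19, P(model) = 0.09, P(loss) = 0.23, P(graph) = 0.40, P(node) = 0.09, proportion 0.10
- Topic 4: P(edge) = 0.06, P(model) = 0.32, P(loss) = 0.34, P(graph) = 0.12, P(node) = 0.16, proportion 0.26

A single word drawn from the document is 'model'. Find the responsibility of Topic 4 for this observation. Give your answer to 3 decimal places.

0.343

The responsibility of component k is π_k f_k(x) divided by Σ_j π_j f_j(x).
Evaluate each component's likelihood at the observed value:
  f_1 = 0.23
  f_2 = 0.24
  f_3 = 0.09
  f_4 = 0.32
Weight by the priors:
  π_1·f_1 = 0.33 × 0.23 = 0.0759
  π_2·f_2 = 0.31 × 0.24 = 0.0744
  π_3·f_3 = 0.10 × 0.09 = 0.009
  π_4·f_4 = 0.26 × 0.32 = 0.0832
Evidence: 0.0759 + 0.0744 + 0.009 + 0.0832 = 0.2425
Responsibility of Topic 4: 0.0832 / 0.2425 ≈ 0.343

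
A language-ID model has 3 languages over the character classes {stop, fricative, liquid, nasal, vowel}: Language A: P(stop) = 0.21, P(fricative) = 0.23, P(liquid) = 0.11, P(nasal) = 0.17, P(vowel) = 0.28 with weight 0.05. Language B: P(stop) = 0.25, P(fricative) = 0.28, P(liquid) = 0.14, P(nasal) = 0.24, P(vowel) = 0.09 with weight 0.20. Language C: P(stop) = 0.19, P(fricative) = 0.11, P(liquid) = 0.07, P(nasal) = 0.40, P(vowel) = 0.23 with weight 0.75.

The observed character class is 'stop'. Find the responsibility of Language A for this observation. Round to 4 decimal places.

P(component k | x) = w_k·f_k(x) / marginal(x), where marginal(x) = Σ_j w_j·f_j(x).
Evaluate each component's likelihood at the observed value:
  L_A = 0.21
  L_B = 0.25
  L_C = 0.19
Multiply by the mixture weights:
  w_A·L_A = 0.05 × 0.21 = 0.0105
  w_B·L_B = 0.20 × 0.25 = 0.05
  w_C·L_C = 0.75 × 0.19 = 0.1425
Evidence: 0.0105 + 0.05 + 0.1425 = 0.203
P(Language A | data) ≈ 0.0517

0.0517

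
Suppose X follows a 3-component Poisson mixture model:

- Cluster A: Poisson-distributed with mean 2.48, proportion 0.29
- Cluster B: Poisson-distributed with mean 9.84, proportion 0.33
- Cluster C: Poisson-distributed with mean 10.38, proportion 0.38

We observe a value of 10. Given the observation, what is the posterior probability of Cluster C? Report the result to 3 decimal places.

Apply Bayes' rule: the posterior for each component is proportional to its prior times its likelihood at x.
Evaluate each component's likelihood at the observed value:
  f_A = e^(−2.48)·2.48^10/10! = 0.000203097
  f_B = e^(−9.84)·9.84^10/10! = 0.124948
  f_C = e^(−10.38)·10.38^10/10! = 0.124232
Prior × likelihood for each component:
  π_A·f_A = 0.29 × 0.000203097 = 5.88981e-05
  π_B·f_B = 0.33 × 0.124948 = 0.0412329
  π_C·f_C = 0.38 × 0.124232 = 0.0472082
Normaliser: 5.88981e-05 + 0.0412329 + 0.0472082 = 0.0885
P(Cluster C | the observation) ≈ 0.533

0.533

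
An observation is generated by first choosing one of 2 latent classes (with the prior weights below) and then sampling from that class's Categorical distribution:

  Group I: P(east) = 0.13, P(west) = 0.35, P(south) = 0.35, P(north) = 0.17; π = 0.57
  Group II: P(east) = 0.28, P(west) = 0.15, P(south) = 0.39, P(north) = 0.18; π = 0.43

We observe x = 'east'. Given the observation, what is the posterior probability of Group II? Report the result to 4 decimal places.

Apply Bayes' rule: the posterior for each component is proportional to its prior times its likelihood at x.
Categorical probabilities:
  L_I = P(east | comp) = 0.13
  L_II = P(east | comp) = 0.28
Unnormalised posteriors:
  π_I·L_I = 0.57 × 0.13 = 0.0741
  π_II·L_II = 0.43 × 0.28 = 0.1204
Denominator: 0.0741 + 0.1204 = 0.1945
P(Group II | the observation) = 0.1204 / 0.1945 ≈ 0.6190

0.6190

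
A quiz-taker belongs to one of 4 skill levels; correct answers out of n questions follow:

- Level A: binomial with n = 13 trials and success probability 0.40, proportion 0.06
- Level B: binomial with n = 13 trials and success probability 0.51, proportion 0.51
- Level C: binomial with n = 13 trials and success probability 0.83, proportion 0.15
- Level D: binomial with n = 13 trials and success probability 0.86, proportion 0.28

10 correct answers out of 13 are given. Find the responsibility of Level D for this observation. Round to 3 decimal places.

0.476

P(component k | x) = w_k·f_k(x) / marginal(x), where marginal(x) = Σ_j w_j·f_j(x).
Component likelihoods at x = 10 correct answers out of 13:
  p_A = C(13,10)·0.40^10·0.60^3 = 286·0.000104858·0.216 = 0.00647768
  p_B = C(13,10)·0.51^10·0.49^3 = 286·0.00119042·0.117649 = 0.0400549
  p_C = C(13,10)·0.83^10·0.17^3 = 286·0.15516·0.004913 = 0.218019
  p_D = C(13,10)·0.86^10·0.14^3 = 286·0.221302·0.002744 = 0.173674
Weight by the priors:
  w_A·p_A = 0.06 × 0.00647768 = 0.000388661
  w_B·p_B = 0.51 × 0.0400549 = 0.020428
  w_C·p_C = 0.15 × 0.218019 = 0.0327028
  w_D·p_D = 0.28 × 0.173674 = 0.0486287
Normaliser: 0.000388661 + 0.020428 + 0.0327028 + 0.0486287 = 0.102148
P(Level D | the observation) = 0.0486287 / 0.102148 ≈ 0.476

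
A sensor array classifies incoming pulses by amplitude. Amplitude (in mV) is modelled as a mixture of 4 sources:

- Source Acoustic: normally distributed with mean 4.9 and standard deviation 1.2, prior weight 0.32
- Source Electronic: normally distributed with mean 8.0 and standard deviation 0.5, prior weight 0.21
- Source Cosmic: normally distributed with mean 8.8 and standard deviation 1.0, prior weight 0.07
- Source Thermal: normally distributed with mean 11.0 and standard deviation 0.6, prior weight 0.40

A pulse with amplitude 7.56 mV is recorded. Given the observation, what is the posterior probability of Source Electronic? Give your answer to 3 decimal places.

0.838

Apply Bayes' rule: the posterior for each component is proportional to its prior times its likelihood at x.
Normal densities:
  L_Acoustic = 0.0284939
  L_Electronic = 0.541728
  L_Cosmic = 0.184937
  L_Thermal = 4.84047e-08
Prior × likelihood for each component:
  π_Acoustic·L_Acoustic = 0.32 × 0.0284939 = 0.00911804
  π_Electronic·L_Electronic = 0.21 × 0.541728 = 0.113763
  π_Cosmic·L_Cosmic = 0.07 × 0.184937 = 0.0129456
  π_Thermal·L_Thermal = 0.40 × 4.84047e-08 = 1.93619e-08
Sum: 0.00911804 + 0.113763 + 0.0129456 + 1.93619e-08 = 0.135827
P(Source Electronic | 7.56 mV) = 0.113763 / 0.135827 ≈ 0.838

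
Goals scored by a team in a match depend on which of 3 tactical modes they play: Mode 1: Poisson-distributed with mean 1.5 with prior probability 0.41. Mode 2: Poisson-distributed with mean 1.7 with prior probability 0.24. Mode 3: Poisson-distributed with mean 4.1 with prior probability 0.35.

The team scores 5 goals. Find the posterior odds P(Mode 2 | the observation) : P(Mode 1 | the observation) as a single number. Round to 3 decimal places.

The posterior odds equal the prior odds times the likelihood ratio: (π_i/π_j)·(f_i(x)/f_j(x)).
Poisson probabilities:
  f_1 = e^(−1.5)·1.5^5/5! = 0.01412
  f_2 = e^(−1.7)·1.7^5/5! = 0.0216154
  f_3 = e^(−4.1)·4.1^5/5! = 0.160004
Posterior odds = (π_2·f_2) / (π_1·f_1) = (0.24·0.0216154) / (0.41·0.01412) = 0.00518769 / 0.00578918 ≈ 0.896

0.896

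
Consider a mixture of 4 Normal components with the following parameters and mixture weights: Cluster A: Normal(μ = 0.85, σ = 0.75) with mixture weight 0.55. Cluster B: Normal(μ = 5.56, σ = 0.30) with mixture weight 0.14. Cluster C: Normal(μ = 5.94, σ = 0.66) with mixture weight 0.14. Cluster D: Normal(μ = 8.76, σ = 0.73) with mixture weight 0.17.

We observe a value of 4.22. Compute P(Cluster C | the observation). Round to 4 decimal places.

0.9927

Apply Bayes' rule: the posterior for each component is proportional to its prior times its likelihood at x.
Normal densities:
  f_A = (1/(0.75·√(2π)))·exp(−(4.22−0.85)²/(2·0.75²)) = 0.531923·exp(-10.09502) = 2.19602e-05
  f_B = (1/(0.30·√(2π)))·exp(−(4.22−5.56)²/(2·0.30²)) = 1.329808·exp(-9.97556) = 6.18671e-05
  f_C = (1/(0.66·√(2π)))·exp(−(4.22−5.94)²/(2·0.66²)) = 0.604458·exp(-3.39578) = 0.0202581
  f_D = (1/(0.73·√(2π)))·exp(−(4.22−8.76)²/(2·0.73²)) = 0.546496·exp(-19.33909) = 2.18136e-09
Multiply by the mixture weights:
  π_A·f_A = 0.55 × 2.19602e-05 = 1.20781e-05
  π_B·f_B = 0.14 × 6.18671e-05 = 8.6614e-06
  π_C·f_C = 0.14 × 0.0202581 = 0.00283614
  π_D·f_D = 0.17 × 2.18136e-09 = 3.70832e-10
Marginal: 1.20781e-05 + 8.6614e-06 + 0.00283614 + 3.70832e-10 = 0.00285688
P(Cluster C | the observation) = 0.00283614 / 0.00285688 ≈ 0.9927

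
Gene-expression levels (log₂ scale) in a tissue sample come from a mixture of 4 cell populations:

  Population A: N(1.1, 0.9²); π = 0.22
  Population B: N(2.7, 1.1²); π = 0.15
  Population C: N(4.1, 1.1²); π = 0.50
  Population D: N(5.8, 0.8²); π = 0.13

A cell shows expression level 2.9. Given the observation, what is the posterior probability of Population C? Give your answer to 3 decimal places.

0.600

P(component k | x) = P(Z=k)·f_k(x) / marginal(x), where marginal(x) = Σ_j P(Z=j)·f_j(x).
Normal densities:
  L_A = 0.05999
  L_B = 0.356729
  L_C = 0.20003
  L_D = 0.000698827
Weight by the priors:
  P(Z=A)·L_A = 0.22 × 0.05999 = 0.0131978
  P(Z=B)·L_B = 0.15 × 0.356729 = 0.0535094
  P(Z=C)·L_C = 0.50 × 0.20003 = 0.100015
  P(Z=D)·L_D = 0.13 × 0.000698827 = 9.08475e-05
Normaliser: 0.0131978 + 0.0535094 + 0.100015 + 9.08475e-05 = 0.166813
P(Population C | x) ≈ 0.600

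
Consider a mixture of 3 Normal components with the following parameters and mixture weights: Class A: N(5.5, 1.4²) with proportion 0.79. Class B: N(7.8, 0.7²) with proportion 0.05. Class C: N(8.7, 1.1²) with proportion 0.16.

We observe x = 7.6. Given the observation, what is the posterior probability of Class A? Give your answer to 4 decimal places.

The responsibility of component k is w_k f_k(x) divided by Σ_j w_j f_j(x).
Component likelihoods at x = 7.6:
  L_A = 0.0925126
  L_B = 0.547124
  L_C = 0.219973
Weight by the priors:
  w_A·L_A = 0.79 × 0.0925126 = 0.0730849
  w_B·L_B = 0.05 × 0.547124 = 0.0273562
  w_C·L_C = 0.16 × 0.219973 = 0.0351957
Evidence: 0.0730849 + 0.0273562 + 0.0351957 = 0.135637
So the posterior for Class A is 0.0730849 / 0.135637 ≈ 0.5388.

0.5388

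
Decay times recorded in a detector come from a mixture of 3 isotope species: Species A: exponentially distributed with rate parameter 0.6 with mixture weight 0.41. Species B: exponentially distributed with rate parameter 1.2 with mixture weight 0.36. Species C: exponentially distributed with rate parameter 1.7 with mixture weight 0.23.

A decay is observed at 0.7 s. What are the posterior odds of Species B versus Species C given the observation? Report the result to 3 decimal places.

1.568

Only the two components matter; the odds are (w_i f_i(x)) / (w_j f_j(x)).
Exponential densities:
  L_A = 0.394228
  L_B = 0.518053
  L_C = 0.517176
Posterior odds = (w_B·L_B) / (w_C·L_C) = (0.36·0.518053) / (0.23·0.517176) = 0.186499 / 0.118951 ≈ 1.568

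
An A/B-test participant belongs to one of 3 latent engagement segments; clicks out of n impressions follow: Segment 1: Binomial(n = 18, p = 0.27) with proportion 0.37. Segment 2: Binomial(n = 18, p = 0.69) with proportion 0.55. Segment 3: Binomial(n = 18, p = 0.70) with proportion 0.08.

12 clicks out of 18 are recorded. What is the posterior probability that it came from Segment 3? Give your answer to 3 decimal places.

Apply Bayes' rule: the posterior for each component is proportional to its prior times its likelihood at x.
Component likelihoods at x = 12 clicks out of 18:
  f_1 = C(18,12)·0.27^12·0.73^6 = 18564·1.50095e-07·0.151334 = 0.000421671
  f_2 = C(18,12)·0.69^12·0.31^6 = 18564·0.0116463·0.000887504 = 0.19188
  f_3 = C(18,12)·0.70^12·0.30^6 = 18564·0.0138413·0.000729 = 0.187316
Multiply by the mixture weights:
  w_1·f_1 = 0.37 × 0.000421671 = 0.000156018
  w_2·f_2 = 0.55 × 0.19188 = 0.105534
  w_3·f_3 = 0.08 × 0.187316 = 0.0149853
Normaliser: 0.000156018 + 0.105534 + 0.0149853 = 0.120676
So the posterior for Segment 3 is 0.0149853 / 0.120676 ≈ 0.124.

0.124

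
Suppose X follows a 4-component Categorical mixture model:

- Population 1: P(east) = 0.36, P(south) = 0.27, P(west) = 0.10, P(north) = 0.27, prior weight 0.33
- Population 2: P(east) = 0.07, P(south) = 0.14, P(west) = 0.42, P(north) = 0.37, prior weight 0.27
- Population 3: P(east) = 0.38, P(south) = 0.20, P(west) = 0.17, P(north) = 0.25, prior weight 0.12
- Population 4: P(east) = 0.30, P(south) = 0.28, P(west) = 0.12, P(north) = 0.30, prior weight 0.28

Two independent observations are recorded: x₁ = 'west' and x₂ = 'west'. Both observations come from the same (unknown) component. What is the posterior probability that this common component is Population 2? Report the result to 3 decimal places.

By Bayes' theorem, P(k | x) = P(Z=k) f_k(x) / Σ_j P(Z=j) f_j(x).
Since both observations come from the same component, the likelihood for component k is f_k(x₁)·f_k(x₂).
  f_1 = [P(west | comp) = 0.10] × [0.1] = 0.01
  f_2 = [P(west | comp) = 0.42] × [0.42] = 0.1764
  f_3 = [P(west | comp) = 0.17] × [0.17] = 0.0289
  f_4 = [P(west | comp) = 0.12] × [0.12] = 0.0144
Weight by the priors:
  P(Z=1)·f_1 = 0.33 × 0.01 = 0.0033
  P(Z=2)·f_2 = 0.27 × 0.1764 = 0.047628
  P(Z=3)·f_3 = 0.12 × 0.0289 = 0.003468
  P(Z=4)·f_4 = 0.28 × 0.0144 = 0.004032
Denominator: 0.0033 + 0.047628 + 0.003468 + 0.004032 = 0.058428
Responsibility of Population 2: 0.047628 / 0.058428 ≈ 0.815

0.815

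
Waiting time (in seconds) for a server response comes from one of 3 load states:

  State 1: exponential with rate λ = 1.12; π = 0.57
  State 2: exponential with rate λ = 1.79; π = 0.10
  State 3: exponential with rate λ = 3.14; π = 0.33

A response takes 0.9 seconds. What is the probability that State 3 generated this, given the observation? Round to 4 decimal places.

Posterior ∝ prior × likelihood, so P(k | x) ∝ P(Z=k) f_k(x); normalise over all components.
Evaluate each component's likelihood at the observed value:
  p_1 = 0.408742
  p_2 = 0.357441
  p_3 = 0.186043
Unnormalised posteriors:
  P(Z=1)·p_1 = 0.57 × 0.408742 = 0.232983
  P(Z=2)·p_2 = 0.10 × 0.357441 = 0.0357441
  P(Z=3)·p_3 = 0.33 × 0.186043 = 0.0613942
Marginal: 0.232983 + 0.0357441 + 0.0613942 = 0.330121
P(State 3 | the observation) = 0.0613942 / 0.330121 ≈ 0.1860

0.1860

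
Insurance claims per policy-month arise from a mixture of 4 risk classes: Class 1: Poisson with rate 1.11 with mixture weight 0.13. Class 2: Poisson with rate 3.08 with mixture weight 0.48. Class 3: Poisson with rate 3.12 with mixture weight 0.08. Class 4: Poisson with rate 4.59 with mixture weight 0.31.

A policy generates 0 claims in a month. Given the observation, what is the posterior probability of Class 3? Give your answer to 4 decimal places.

0.0493

Apply Bayes' rule: the posterior for each component is proportional to its prior times its likelihood at x.
Poisson probabilities:
  L_1 = e^(−1.11)·1.11^0/0! = 0.329559
  L_2 = e^(−3.08)·3.08^0/0! = 0.0459593
  L_3 = e^(−3.12)·3.12^0/0! = 0.0441572
  L_4 = e^(−4.59)·4.59^0/0! = 0.0101529
Prior × likelihood for each component:
  π_1·L_1 = 0.13 × 0.329559 = 0.0428427
  π_2·L_2 = 0.48 × 0.0459593 = 0.0220604
  π_3·L_3 = 0.08 × 0.0441572 = 0.00353257
  π_4·L_4 = 0.31 × 0.0101529 = 0.00314739
Marginal: 0.0428427 + 0.0220604 + 0.00353257 + 0.00314739 = 0.0715831
Responsibility of Class 3: 0.00353257 / 0.0715831 ≈ 0.0493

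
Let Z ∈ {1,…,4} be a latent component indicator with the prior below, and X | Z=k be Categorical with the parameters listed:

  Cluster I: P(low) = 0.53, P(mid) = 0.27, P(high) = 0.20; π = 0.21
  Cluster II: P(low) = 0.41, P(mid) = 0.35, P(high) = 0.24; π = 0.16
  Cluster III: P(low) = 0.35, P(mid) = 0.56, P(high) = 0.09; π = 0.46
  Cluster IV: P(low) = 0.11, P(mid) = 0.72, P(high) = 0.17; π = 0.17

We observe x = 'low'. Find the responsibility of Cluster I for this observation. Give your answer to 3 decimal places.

0.312

Apply Bayes' rule: the posterior for each component is proportional to its prior times its likelihood at x.
Categorical probabilities:
  p_I = 0.53
  p_II = 0.41
  p_III = 0.35
  p_IV = 0.11
Weight by the priors:
  P(Z=I)·p_I = 0.21 × 0.53 = 0.1113
  P(Z=II)·p_II = 0.16 × 0.41 = 0.0656
  P(Z=III)·p_III = 0.46 × 0.35 = 0.161
  P(Z=IV)·p_IV = 0.17 × 0.11 = 0.0187
Denominator: 0.1113 + 0.0656 + 0.161 + 0.0187 = 0.3566
Responsibility of Cluster I: 0.1113 / 0.3566 ≈ 0.312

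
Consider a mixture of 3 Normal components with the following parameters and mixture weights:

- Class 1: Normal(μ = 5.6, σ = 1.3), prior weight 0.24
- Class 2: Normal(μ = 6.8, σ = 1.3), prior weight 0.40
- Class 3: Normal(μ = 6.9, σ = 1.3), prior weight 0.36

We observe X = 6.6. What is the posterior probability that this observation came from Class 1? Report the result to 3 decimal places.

By Bayes' theorem, P(k | x) = P(Z=k) f_k(x) / Σ_j P(Z=j) f_j(x).
Evaluate each component's likelihood at the observed value:
  f_1 = 0.228285
  f_2 = 0.303268
  f_3 = 0.298815
Unnormalised posteriors:
  P(Z=1)·f_1 = 0.24 × 0.228285 = 0.0547884
  P(Z=2)·f_2 = 0.40 × 0.303268 = 0.121307
  P(Z=3)·f_3 = 0.36 × 0.298815 = 0.107573
Sum: 0.0547884 + 0.121307 + 0.107573 = 0.283669
Responsibility of Class 1: 0.0547884 / 0.283669 ≈ 0.193

0.193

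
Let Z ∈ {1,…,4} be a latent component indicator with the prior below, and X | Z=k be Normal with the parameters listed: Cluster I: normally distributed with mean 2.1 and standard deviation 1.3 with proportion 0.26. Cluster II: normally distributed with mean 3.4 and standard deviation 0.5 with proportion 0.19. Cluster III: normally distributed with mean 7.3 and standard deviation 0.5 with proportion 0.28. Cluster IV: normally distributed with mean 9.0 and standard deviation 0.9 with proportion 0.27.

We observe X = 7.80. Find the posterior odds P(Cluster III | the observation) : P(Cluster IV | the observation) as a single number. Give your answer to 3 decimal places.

2.754

Since P(k|x) ∝ π_k f_k(x), the posterior odds are π_i f_i(x) / (π_j f_j(x)).
Evaluate each component's likelihood at the observed value:
  p_I = 2.05278e-05
  p_II = 1.21915e-17
  p_III = 0.483941
  p_IV = 0.182233
0.135504 / 0.049203 ≈ 2.754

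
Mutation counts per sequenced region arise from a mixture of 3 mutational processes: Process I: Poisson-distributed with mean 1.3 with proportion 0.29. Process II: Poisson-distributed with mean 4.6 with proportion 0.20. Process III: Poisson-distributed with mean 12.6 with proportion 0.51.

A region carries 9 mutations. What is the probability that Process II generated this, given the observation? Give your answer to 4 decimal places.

0.1187

Posterior ∝ prior × likelihood, so P(k | x) ∝ π_k f_k(x); normalise over all components.
Poisson probabilities:
  L_I = 7.96424e-06
  L_II = 0.0255448
  L_III = 0.0743809
Multiply by the mixture weights:
  π_I·L_I = 0.29 × 7.96424e-06 = 2.30963e-06
  π_II·L_II = 0.20 × 0.0255448 = 0.00510896
  π_III·L_III = 0.51 × 0.0743809 = 0.0379343
Normaliser: 2.30963e-06 + 0.00510896 + 0.0379343 = 0.0430455
P(Process II | 9 mutations) ≈ 0.1187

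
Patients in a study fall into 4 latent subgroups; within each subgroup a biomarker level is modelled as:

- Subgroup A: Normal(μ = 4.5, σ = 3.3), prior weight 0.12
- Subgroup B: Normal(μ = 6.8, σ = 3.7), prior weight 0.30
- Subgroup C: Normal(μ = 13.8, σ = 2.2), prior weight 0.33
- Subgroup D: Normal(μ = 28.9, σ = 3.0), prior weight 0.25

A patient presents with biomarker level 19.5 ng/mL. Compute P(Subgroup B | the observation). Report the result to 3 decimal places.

0.037

Posterior ∝ prior × likelihood, so P(k | x) ∝ P(Z=k) f_k(x); normalise over all components.
Normal densities:
  L_A = (1/(3.3·√(2π)))·exp(−(19.5−4.5)²/(2·3.3²)) = 0.120892·exp(-10.33058) = 3.94351e-06
  L_B = (1/(3.7·√(2π)))·exp(−(19.5−6.8)²/(2·3.7²)) = 0.107822·exp(-5.89080) = 0.000298104
  L_C = (1/(2.2·√(2π)))·exp(−(19.5−13.8)²/(2·2.2²)) = 0.181337·exp(-3.35640) = 0.00632149
  L_D = (1/(3.0·√(2π)))·exp(−(19.5−28.9)²/(2·3.0²)) = 0.132981·exp(-4.90889) = 0.000981489
Unnormalised posteriors:
  P(Z=A)·L_A = 0.12 × 3.94351e-06 = 4.73221e-07
  P(Z=B)·L_B = 0.30 × 0.000298104 = 8.94313e-05
  P(Z=C)·L_C = 0.33 × 0.00632149 = 0.00208609
  P(Z=D)·L_D = 0.25 × 0.000981489 = 0.000245372
Denominator: 4.73221e-07 + 8.94313e-05 + 0.00208609 + 0.000245372 = 0.00242137
P(Subgroup B | data) ≈ 0.037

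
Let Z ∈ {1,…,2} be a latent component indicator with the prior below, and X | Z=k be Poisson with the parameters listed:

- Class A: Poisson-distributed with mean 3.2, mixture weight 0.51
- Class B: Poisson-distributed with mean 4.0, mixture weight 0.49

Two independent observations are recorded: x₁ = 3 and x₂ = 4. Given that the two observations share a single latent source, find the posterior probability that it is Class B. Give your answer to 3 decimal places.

0.481

The responsibility of component k is π_k f_k(x) divided by Σ_j π_j f_j(x).
Since both observations come from the same component, the likelihood for component k is f_k(x₁)·f_k(x₂).
  p_A = [0.222616] × [0.178093] = 0.0396463
  p_B = [0.195367] × [0.195367] = 0.0381682
Multiply by the mixture weights:
  π_A·p_A = 0.51 × 0.0396463 = 0.0202196
  π_B·p_B = 0.49 × 0.0381682 = 0.0187024
Evidence: 0.0202196 + 0.0187024 = 0.038922
P(Class B | data) ≈ 0.481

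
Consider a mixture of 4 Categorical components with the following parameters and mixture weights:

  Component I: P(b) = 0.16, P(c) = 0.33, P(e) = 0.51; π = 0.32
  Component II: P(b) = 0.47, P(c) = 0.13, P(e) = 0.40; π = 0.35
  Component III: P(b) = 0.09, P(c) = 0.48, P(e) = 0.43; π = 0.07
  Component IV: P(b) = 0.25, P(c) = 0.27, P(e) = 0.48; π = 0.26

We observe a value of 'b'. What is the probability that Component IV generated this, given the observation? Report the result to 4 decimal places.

0.2265

P(component k | x) = π_k·f_k(x) / marginal(x), where marginal(x) = Σ_j π_j·f_j(x).
Component likelihoods at x = 'b':
  p_I = P(b | comp) = 0.16
  p_II = P(b | comp) = 0.47
  p_III = P(b | comp) = 0.09
  p_IV = P(b | comp) = 0.25
Unnormalised posteriors:
  π_I·p_I = 0.32 × 0.16 = 0.0512
  π_II·p_II = 0.35 × 0.47 = 0.1645
  π_III·p_III = 0.07 × 0.09 = 0.0063
  π_IV·p_IV = 0.26 × 0.25 = 0.065
Sum: 0.0512 + 0.1645 + 0.0063 + 0.065 = 0.287
So the posterior for Component IV is 0.065 / 0.287 ≈ 0.2265.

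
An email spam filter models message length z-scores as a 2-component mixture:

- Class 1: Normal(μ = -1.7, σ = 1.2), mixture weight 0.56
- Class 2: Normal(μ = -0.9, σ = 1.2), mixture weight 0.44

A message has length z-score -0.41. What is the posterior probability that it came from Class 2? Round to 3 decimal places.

0.563

P(component k | x) = π_k·f_k(x) / marginal(x), where marginal(x) = Σ_j π_j·f_j(x).
Component likelihoods at x = -0.41:
  L_1 = 0.186547
  L_2 = 0.30586
Multiply by the mixture weights:
  π_1·L_1 = 0.56 × 0.186547 = 0.104466
  π_2·L_2 = 0.44 × 0.30586 = 0.134578
Sum: 0.104466 + 0.134578 = 0.239045
P(Class 2 | the observation) ≈ 0.563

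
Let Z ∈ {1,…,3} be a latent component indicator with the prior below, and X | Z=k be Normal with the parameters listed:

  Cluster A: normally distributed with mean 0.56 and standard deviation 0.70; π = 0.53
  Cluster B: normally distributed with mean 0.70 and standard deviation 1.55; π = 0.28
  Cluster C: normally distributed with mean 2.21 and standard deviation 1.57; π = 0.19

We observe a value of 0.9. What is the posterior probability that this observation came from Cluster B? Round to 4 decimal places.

0.1911

Posterior ∝ prior × likelihood, so P(k | x) ∝ π_k f_k(x); normalise over all components.
Evaluate each component's likelihood at the observed value:
  f_A = 0.506504
  f_B = 0.255248
  f_C = 0.179403
Weight by the priors:
  π_A·f_A = 0.53 × 0.506504 = 0.268447
  π_B·f_B = 0.28 × 0.255248 = 0.0714695
  π_C·f_C = 0.19 × 0.179403 = 0.0340865
Normaliser: 0.268447 + 0.0714695 + 0.0340865 = 0.374003
P(Cluster B | x) ≈ 0.1911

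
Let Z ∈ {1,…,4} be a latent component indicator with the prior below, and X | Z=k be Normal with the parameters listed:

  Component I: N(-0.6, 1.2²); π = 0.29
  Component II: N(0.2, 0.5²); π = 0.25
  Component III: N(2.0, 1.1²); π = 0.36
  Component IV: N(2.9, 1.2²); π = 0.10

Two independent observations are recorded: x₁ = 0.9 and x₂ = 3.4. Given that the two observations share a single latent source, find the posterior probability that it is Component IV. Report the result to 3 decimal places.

The responsibility of component k is π_k f_k(x) divided by Σ_j π_j f_j(x).
Since both observations come from the same component, the likelihood for component k is f_k(x₁)·f_k(x₂).
  f_I = [(1/(1.2·√(2π)))·exp(−(0.9−-0.6)²/(2·1.2²)) = 0.332452·exp(-0.78125) = 0.152208] × [0.00128523] = 0.000195622
  f_II = [(1/(0.5·√(2π)))·exp(−(0.9−0.2)²/(2·0.5²)) = 0.797885·exp(-0.98000) = 0.299455] × [1.01763e-09] = 3.04734e-10
  f_III = [(1/(1.1·√(2π)))·exp(−(0.9−2.0)²/(2·1.1²)) = 0.362675·exp(-0.50000) = 0.219973] × [0.161352] = 0.0354932
  f_IV = [(1/(1.2·√(2π)))·exp(−(0.9−2.9)²/(2·1.2²)) = 0.332452·exp(-1.38889) = 0.0828976] × [0.30481] = 0.025268
Prior × likelihood for each component:
  π_I·f_I = 0.29 × 0.000195622 = 5.67304e-05
  π_II·f_II = 0.25 × 3.04734e-10 = 7.61834e-11
  π_III·f_III = 0.36 × 0.0354932 = 0.0127775
  π_IV·f_IV = 0.10 × 0.025268 = 0.0025268
Sum: 5.67304e-05 + 7.61834e-11 + 0.0127775 + 0.0025268 = 0.0153611
Responsibility of Component IV: 0.0025268 / 0.0153611 ≈ 0.164

0.164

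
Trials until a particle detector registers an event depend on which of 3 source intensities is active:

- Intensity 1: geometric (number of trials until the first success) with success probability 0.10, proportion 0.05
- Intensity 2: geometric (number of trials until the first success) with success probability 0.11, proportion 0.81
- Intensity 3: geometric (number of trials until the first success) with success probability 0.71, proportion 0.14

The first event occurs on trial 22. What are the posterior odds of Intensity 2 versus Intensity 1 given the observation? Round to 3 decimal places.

Since P(k|x) ∝ P(Z=k) f_k(x), the posterior odds are P(Z=i) f_i(x) / (P(Z=j) f_j(x)).
Evaluate each component's likelihood at the observed value:
  L_1 = 0.10·(1−0.10)^21 = 0.10·0.109419 = 0.0109419
  L_2 = 0.11·(1−0.11)^21 = 0.11·0.0865347 = 0.00951881
  L_3 = 0.71·(1−0.71)^21 = 0.71·5.13284e-12 = 3.64432e-12
Odds = (0.81/0.05) × (0.00951881/0.0109419) = 16.2 × 0.869942 ≈ 14.093

14.093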